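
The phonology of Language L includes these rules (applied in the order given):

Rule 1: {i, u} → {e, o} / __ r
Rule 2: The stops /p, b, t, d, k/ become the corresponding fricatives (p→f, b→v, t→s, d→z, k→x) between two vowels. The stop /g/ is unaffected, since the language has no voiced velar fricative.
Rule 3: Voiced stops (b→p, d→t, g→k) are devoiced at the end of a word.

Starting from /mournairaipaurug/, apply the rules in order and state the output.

Rule 1 (pre-rhotic lowering): /u/ is a high vowel immediately before /r/, so it lowers to [o]. /i/ is a high vowel immediately before /r/, so it lowers to [e]. /u/ is a high vowel immediately before /r/, so it lowers to [o]. /mournairaipaurug/ → moornaeraipaorug.
Rule 2 (intervocalic spirantization): /p/ is a stop between vowels /i/ and /a/, so it spirantizes to the fricative [f]. /moornaeraipaorug/ → moornaeraifaorug.
Rule 3 (final devoicing): /g/ is a voiced stop in word-final position, so it devoices to [k]. /moornaeraifaorug/ → moornaeraifaoruk.

moornaeraifaoruk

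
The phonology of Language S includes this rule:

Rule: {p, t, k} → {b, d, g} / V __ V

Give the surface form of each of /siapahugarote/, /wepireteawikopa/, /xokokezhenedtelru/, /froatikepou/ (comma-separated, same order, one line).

/siapahugarote/: /p/ is a voiceless stop between vowels /a/ and /a/, so it voices to [b]. /t/ is a voiceless stop between vowels /o/ and /e/, so it voices to [d]. → [siabahugarode].
/wepireteawikopa/: /p/ is a voiceless stop between vowels /e/ and /i/, so it voices to [b]. /t/ is a voiceless stop between vowels /e/ and /e/, so it voices to [d]. /k/ is a voiceless stop between vowels /i/ and /o/, so it voices to [g]. /p/ is a voiceless stop between vowels /o/ and /a/, so it voices to [b]. → [webiredeawigoba].
/xokokezhenedtelru/: /k/ is a voiceless stop between vowels /o/ and /o/, so it voices to [g]. /k/ is a voiceless stop between vowels /o/ and /e/, so it voices to [g]. → [xogogezhenedtelru].
/froatikepou/: /t/ is a voiceless stop between vowels /a/ and /i/, so it voices to [d]. /k/ is a voiceless stop between vowels /i/ and /e/, so it voices to [g]. /p/ is a voiceless stop between vowels /e/ and /o/, so it voices to [b]. → [froadigebou].

siabahugarode, webiredeawigoba, xogogezhenedtelru, froadigebou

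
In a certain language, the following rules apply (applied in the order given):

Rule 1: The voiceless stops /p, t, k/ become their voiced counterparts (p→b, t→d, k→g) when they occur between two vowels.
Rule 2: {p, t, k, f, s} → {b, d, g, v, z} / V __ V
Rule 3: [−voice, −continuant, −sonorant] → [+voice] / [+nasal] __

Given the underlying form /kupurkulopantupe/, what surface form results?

kuburkulobandube

Rule 1 (intervocalic voicing): /p/ is a voiceless stop between vowels /u/ and /u/, so it voices to [b]. /p/ is a voiceless stop between vowels /o/ and /a/, so it voices to [b]. /p/ is a voiceless stop between vowels /u/ and /e/, so it voices to [b]. /kupurkulopantupe/ → kuburkulobantube.
Rule 2 (intervocalic voicing): no segment meets the environment; /kuburkulobantube/ is unchanged.
Rule 3 (post-nasal voicing): /t/ is a voiceless stop immediately after the nasal /n/, so it voices to [d]. /kuburkulobantube/ → kuburkulobandube.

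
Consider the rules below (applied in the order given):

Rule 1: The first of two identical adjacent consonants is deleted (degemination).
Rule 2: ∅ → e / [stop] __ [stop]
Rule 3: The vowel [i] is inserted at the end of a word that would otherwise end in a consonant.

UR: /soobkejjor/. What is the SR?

Rule 1 (degemination): /jj/ is a geminate; the first /j/ deletes. /soobkejjor/ → soobkejor.
Rule 2 (stop-cluster e-epenthesis): /b/ and /k/ form a stop–stop cluster, so [e] is inserted between them. /soobkejor/ → soobekejor.
Rule 3 (final i-epenthesis): the form ends in the consonant /r/, so [i] is inserted word-finally. /soobekejor/ → soobekejori.

soobekejori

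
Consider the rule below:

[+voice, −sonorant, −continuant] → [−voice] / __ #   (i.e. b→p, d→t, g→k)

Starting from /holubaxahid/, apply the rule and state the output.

/d/ is a voiced stop in word-final position, so it devoices to [t].
The other instance of /b/ does not occur in the required environment and remains unchanged.
Surface form: [holubaxahit].

holubaxahit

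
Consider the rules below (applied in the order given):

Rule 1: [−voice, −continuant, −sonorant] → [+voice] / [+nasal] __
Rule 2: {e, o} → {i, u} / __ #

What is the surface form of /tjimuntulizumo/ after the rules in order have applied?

Rule 1 (post-nasal voicing): /t/ is a voiceless stop immediately after the nasal /n/, so it voices to [d]. /tjimuntulizumo/ → tjimundulizumo.
Rule 2 (final vowel raising): /o/ is a mid vowel in word-final position, so it raises to [u]. /tjimundulizumo/ → tjimundulizumu.

tjimundulizumu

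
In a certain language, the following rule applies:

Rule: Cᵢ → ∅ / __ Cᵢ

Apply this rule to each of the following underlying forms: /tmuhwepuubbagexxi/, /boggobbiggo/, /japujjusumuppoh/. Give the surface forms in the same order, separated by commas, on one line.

/tmuhwepuubbagexxi/: /bb/ is a geminate; the first /b/ deletes. /xx/ is a geminate; the first /x/ deletes. → [tmuhwepuubagexi].
/boggobbiggo/: /gg/ is a geminate; the first /g/ deletes. /bb/ is a geminate; the first /b/ deletes. /gg/ is a geminate; the first /g/ deletes. → [bogobigo].
/japujjusumuppoh/: /jj/ is a geminate; the first /j/ deletes. /pp/ is a geminate; the first /p/ deletes. → [japujusumupoh].

tmuhwepuubagexi, bogobigo, japujusumupoh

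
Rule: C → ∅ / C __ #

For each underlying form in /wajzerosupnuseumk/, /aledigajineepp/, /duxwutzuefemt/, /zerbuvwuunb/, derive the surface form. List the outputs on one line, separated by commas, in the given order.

wajzerosupnuseum, aledigajineep, duxwutzuefem, zerbuvwuun

/wajzerosupnuseumk/: /k/ is the second consonant of a word-final cluster /mk/, so it deletes. → [wajzerosupnuseum].
/aledigajineepp/: /p/ is the second consonant of a word-final cluster /pp/, so it deletes. → [aledigajineep].
/duxwutzuefemt/: /t/ is the second consonant of a word-final cluster /mt/, so it deletes. → [duxwutzuefem].
/zerbuvwuunb/: /b/ is the second consonant of a word-final cluster /nb/, so it deletes. → [zerbuvwuun].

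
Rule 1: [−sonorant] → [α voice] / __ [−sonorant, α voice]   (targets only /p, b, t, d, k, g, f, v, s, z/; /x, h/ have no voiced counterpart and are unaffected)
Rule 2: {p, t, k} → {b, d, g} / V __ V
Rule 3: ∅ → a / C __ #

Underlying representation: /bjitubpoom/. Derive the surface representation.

bjiduppooma

Rule 1 (regressive voicing assimilation): /b/ precedes the voiceless obstruent /p/, so it devoices to [p] by assimilation. /bjitubpoom/ → bjituppoom.
Rule 2 (intervocalic voicing): /t/ is a voiceless stop between vowels /i/ and /u/, so it voices to [d]. /bjituppoom/ → bjiduppoom.
Rule 3 (final a-epenthesis): the form ends in the consonant /m/, so [a] is inserted word-finally. /bjiduppoom/ → bjiduppooma.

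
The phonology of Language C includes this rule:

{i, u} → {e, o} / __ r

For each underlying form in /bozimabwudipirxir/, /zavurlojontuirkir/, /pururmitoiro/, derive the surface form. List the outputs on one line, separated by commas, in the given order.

/bozimabwudipirxir/: /i/ is a high vowel immediately before /r/, so it lowers to [e]. /i/ is a high vowel immediately before /r/, so it lowers to [e]. → [bozimabwudiperxer].
/zavurlojontuirkir/: /u/ is a high vowel immediately before /r/, so it lowers to [o]. /i/ is a high vowel immediately before /r/, so it lowers to [e]. /i/ is a high vowel immediately before /r/, so it lowers to [e]. → [zavorlojontuerker].
/pururmitoiro/: /u/ is a high vowel immediately before /r/, so it lowers to [o]. /u/ is a high vowel immediately before /r/, so it lowers to [o]. /i/ is a high vowel immediately before /r/, so it lowers to [e]. → [porormitoero].

bozimabwudiperxer, zavorlojontuerker, porormitoero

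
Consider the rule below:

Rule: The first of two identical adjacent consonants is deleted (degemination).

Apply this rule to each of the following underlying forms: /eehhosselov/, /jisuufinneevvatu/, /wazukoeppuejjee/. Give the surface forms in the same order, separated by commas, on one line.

/eehhosselov/: /hh/ is a geminate; the first /h/ deletes. /ss/ is a geminate; the first /s/ deletes. → [eehoselov].
/jisuufinneevvatu/: /nn/ is a geminate; the first /n/ deletes. /vv/ is a geminate; the first /v/ deletes. → [jisuufineevatu].
/wazukoeppuejjee/: /pp/ is a geminate; the first /p/ deletes. /jj/ is a geminate; the first /j/ deletes. → [wazukoepuejee].

eehoselov, jisuufineevatu, wazukoepuejee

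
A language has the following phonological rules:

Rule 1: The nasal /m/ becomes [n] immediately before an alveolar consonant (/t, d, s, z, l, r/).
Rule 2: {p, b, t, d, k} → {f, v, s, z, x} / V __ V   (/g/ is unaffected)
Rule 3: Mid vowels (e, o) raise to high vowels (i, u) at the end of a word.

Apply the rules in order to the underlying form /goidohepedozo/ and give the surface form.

goizohefezozu

Rule 1 (nasal place assimilation): no segment meets the environment; /goidohepedozo/ is unchanged.
Rule 2 (intervocalic spirantization): /d/ is a stop between vowels /i/ and /o/, so it spirantizes to the fricative [z]. /p/ is a stop between vowels /e/ and /e/, so it spirantizes to the fricative [f]. /d/ is a stop between vowels /e/ and /o/, so it spirantizes to the fricative [z]. /goidohepedozo/ → goizohefezozo.
Rule 3 (final vowel raising): /o/ is a mid vowel in word-final position, so it raises to [u]. /goizohefezozo/ → goizohefezozu.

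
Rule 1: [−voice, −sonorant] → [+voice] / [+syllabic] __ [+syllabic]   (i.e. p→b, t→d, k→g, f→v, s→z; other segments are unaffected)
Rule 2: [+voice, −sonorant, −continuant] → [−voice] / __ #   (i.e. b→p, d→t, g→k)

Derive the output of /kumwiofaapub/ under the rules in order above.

Rule 1 (intervocalic voicing): /f/ is a voiceless obstruent between vowels /o/ and /a/, so it voices to [v]. /p/ is a voiceless obstruent between vowels /a/ and /u/, so it voices to [b]. /kumwiofaapub/ → kumwiovaabub.
Rule 2 (final devoicing): /b/ is a voiced stop in word-final position, so it devoices to [p]. /kumwiovaabub/ → kumwiovaabup.

kumwiovaabup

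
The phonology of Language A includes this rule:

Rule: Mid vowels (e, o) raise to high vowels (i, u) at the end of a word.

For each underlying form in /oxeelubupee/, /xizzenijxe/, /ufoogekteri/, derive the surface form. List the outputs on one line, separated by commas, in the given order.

oxeelubupei, xizzenijxi, ufoogekteri

/oxeelubupee/: /e/ is a mid vowel in word-final position, so it raises to [i]. → [oxeelubupei].
/xizzenijxe/: /e/ is a mid vowel in word-final position, so it raises to [i]. → [xizzenijxi].
/ufoogekteri/: the rule's environment is not met; surfaces unchanged as [ufoogekteri].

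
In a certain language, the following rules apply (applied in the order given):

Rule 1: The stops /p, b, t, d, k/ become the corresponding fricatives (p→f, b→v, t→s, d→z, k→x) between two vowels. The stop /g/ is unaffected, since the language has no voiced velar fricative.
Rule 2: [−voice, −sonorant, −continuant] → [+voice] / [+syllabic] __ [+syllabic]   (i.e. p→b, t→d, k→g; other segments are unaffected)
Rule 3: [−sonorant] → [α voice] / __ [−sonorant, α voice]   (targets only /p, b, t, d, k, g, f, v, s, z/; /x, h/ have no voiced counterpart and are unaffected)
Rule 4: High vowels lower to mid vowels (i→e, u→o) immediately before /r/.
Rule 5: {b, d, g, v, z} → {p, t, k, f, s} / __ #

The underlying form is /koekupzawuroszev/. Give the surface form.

Rule 1 (intervocalic spirantization): /k/ is a stop between vowels /e/ and /u/, so it spirantizes to the fricative [x]. /koekupzawuroszev/ → koexupzawuroszev.
Rule 2 (intervocalic voicing): no segment meets the environment; /koexupzawuroszev/ is unchanged.
Rule 3 (regressive voicing assimilation): /p/ precedes the voiced obstruent /z/, so it voices to [b] by assimilation. /s/ precedes the voiced obstruent /z/, so it voices to [z] by assimilation. /koexupzawuroszev/ → koexubzawurozzev.
Rule 4 (pre-rhotic lowering): /u/ is a high vowel immediately before /r/, so it lowers to [o]. /koexubzawurozzev/ → koexubzaworozzev.
Rule 5 (final devoicing): /v/ is a voiced obstruent in word-final position, so it devoices to [f]. /koexubzaworozzev/ → koexubzaworozzef.

koexubzaworozzef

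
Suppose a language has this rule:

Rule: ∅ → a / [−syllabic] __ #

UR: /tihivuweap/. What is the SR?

the form ends in the consonant /p/, so [a] is inserted word-finally.
Surface form: [tihivuweapa].

tihivuweapa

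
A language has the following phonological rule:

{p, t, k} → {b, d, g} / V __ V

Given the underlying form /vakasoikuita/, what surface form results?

/k/ is a voiceless stop between vowels /a/ and /a/, so it voices to [g].
/k/ is a voiceless stop between vowels /i/ and /u/, so it voices to [g].
/t/ is a voiceless stop between vowels /i/ and /a/, so it voices to [d].
Surface form: [vagasoiguida].

vagasoiguida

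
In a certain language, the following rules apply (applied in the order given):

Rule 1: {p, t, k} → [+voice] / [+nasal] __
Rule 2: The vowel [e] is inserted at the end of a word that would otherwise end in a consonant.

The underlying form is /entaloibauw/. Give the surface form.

Rule 1 (post-nasal voicing): /t/ is a voiceless stop immediately after the nasal /n/, so it voices to [d]. /entaloibauw/ → endaloibauw.
Rule 2 (final e-epenthesis): the form ends in the consonant /w/, so [e] is inserted word-finally. /endaloibauw/ → endaloibauwe.

endaloibauwe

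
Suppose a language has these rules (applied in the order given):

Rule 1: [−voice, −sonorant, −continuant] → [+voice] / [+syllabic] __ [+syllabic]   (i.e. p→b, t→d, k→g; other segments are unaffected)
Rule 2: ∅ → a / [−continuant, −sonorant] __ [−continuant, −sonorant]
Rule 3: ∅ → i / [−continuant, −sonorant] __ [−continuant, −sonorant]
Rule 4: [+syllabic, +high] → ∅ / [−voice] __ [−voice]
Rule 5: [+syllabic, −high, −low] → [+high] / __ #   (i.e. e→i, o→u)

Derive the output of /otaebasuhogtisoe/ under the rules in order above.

Rule 1 (intervocalic voicing): /t/ is a voiceless stop between vowels /o/ and /a/, so it voices to [d]. /otaebasuhogtisoe/ → odaebasuhogtisoe.
Rule 2 (stop-cluster a-epenthesis): /g/ and /t/ form a stop–stop cluster, so [a] is inserted between them. /odaebasuhogtisoe/ → odaebasuhogatisoe.
Rule 3 (stop-cluster i-epenthesis): no segment meets the environment; /odaebasuhogatisoe/ is unchanged.
Rule 4 (high vowel syncope): /u/ is a high vowel flanked by voiceless consonants /s/ and /h/, so it deletes. /i/ is a high vowel flanked by voiceless consonants /t/ and /s/, so it deletes. /odaebasuhogatisoe/ → odaebashogatsoe.
Rule 5 (final vowel raising): /e/ is a mid vowel in word-final position, so it raises to [i]. /odaebashogatsoe/ → odaebashogatsoi.

odaebashogatsoi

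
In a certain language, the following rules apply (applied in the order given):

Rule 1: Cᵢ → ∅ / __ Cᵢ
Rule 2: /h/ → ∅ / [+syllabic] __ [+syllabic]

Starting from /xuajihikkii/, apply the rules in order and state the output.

xuajiikii

Rule 1 (degemination): /kk/ is a geminate; the first /k/ deletes. /xuajihikkii/ → xuajihikii.
Rule 2 (intervocalic h-deletion): /h/ occurs between vowels /i/ and /i/, so it deletes. /xuajihikii/ → xuajiikii.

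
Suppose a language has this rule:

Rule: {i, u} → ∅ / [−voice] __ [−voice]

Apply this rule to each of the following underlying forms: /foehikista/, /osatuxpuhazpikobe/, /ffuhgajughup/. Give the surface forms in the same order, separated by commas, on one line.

/foehikista/: /i/ is a high vowel flanked by voiceless consonants /h/ and /k/, so it deletes. /i/ is a high vowel flanked by voiceless consonants /k/ and /s/, so it deletes. → [foehksta].
/osatuxpuhazpikobe/: /u/ is a high vowel flanked by voiceless consonants /t/ and /x/, so it deletes. /u/ is a high vowel flanked by voiceless consonants /p/ and /h/, so it deletes. /i/ is a high vowel flanked by voiceless consonants /p/ and /k/, so it deletes. → [osatxphazpkobe].
/ffuhgajughup/: /u/ is a high vowel flanked by voiceless consonants /f/ and /h/, so it deletes. /u/ is a high vowel flanked by voiceless consonants /h/ and /p/, so it deletes. → [ffhgajughp].

foehksta, osatxphazpkobe, ffhgajughp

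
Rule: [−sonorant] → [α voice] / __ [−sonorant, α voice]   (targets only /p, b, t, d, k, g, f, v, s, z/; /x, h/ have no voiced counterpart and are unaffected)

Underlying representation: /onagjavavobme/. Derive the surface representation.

onagjavavobme

No segment of /onagjavavobme/ meets the structural description of the rule, so the form surfaces unchanged.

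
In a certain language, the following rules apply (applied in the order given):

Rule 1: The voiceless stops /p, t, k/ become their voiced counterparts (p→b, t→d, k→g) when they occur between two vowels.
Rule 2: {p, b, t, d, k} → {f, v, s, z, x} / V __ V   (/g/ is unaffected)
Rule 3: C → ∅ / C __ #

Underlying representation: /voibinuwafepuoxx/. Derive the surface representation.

voivinuwafevuox

Rule 1 (intervocalic voicing): /p/ is a voiceless stop between vowels /e/ and /u/, so it voices to [b]. /voibinuwafepuoxx/ → voibinuwafebuoxx.
Rule 2 (intervocalic spirantization): /b/ is a stop between vowels /i/ and /i/, so it spirantizes to the fricative [v]. /b/ is a stop between vowels /e/ and /u/, so it spirantizes to the fricative [v]. /voibinuwafebuoxx/ → voivinuwafevuoxx.
Rule 3 (final cluster simplification): /x/ is the second consonant of a word-final cluster /xx/, so it deletes. /voivinuwafevuoxx/ → voivinuwafevuox.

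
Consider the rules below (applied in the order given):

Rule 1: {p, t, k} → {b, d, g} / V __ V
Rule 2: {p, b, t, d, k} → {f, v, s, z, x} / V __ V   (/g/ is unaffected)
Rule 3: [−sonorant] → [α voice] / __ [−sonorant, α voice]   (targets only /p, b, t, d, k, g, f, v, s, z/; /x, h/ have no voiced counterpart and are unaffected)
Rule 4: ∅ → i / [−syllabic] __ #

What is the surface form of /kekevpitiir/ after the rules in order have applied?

kegefpiziiri

Rule 1 (intervocalic voicing): /k/ is a voiceless stop between vowels /e/ and /e/, so it voices to [g]. /t/ is a voiceless stop between vowels /i/ and /i/, so it voices to [d]. /kekevpitiir/ → kegevpidiir.
Rule 2 (intervocalic spirantization): /d/ is a stop between vowels /i/ and /i/, so it spirantizes to the fricative [z]. /kegevpidiir/ → kegevpiziir.
Rule 3 (regressive voicing assimilation): /v/ precedes the voiceless obstruent /p/, so it devoices to [f] by assimilation. /kegevpiziir/ → kegefpiziir.
Rule 4 (final i-epenthesis): the form ends in the consonant /r/, so [i] is inserted word-finally. /kegefpiziir/ → kegefpiziiri.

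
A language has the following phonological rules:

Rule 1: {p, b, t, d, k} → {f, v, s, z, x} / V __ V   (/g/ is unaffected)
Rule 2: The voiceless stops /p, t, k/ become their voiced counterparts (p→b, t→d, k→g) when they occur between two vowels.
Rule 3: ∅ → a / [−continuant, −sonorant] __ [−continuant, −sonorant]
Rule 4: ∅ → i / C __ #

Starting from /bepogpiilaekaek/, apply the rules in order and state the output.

befogapiilaexaeki

Rule 1 (intervocalic spirantization): /p/ is a stop between vowels /e/ and /o/, so it spirantizes to the fricative [f]. /k/ is a stop between vowels /e/ and /a/, so it spirantizes to the fricative [x]. /bepogpiilaekaek/ → befogpiilaexaek.
Rule 2 (intervocalic voicing): no segment meets the environment; /befogpiilaexaek/ is unchanged.
Rule 3 (stop-cluster a-epenthesis): /g/ and /p/ form a stop–stop cluster, so [a] is inserted between them. /befogpiilaexaek/ → befogapiilaexaek.
Rule 4 (final i-epenthesis): the form ends in the consonant /k/, so [i] is inserted word-finally. /befogapiilaexaek/ → befogapiilaexaeki.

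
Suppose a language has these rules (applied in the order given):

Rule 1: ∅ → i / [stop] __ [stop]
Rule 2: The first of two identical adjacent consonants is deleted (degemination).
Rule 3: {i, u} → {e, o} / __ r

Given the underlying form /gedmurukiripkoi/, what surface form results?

Rule 1 (stop-cluster i-epenthesis): /p/ and /k/ form a stop–stop cluster, so [i] is inserted between them. /gedmurukiripkoi/ → gedmurukiripikoi.
Rule 2 (degemination): no segment meets the environment; /gedmurukiripikoi/ is unchanged.
Rule 3 (pre-rhotic lowering): /u/ is a high vowel immediately before /r/, so it lowers to [o]. /i/ is a high vowel immediately before /r/, so it lowers to [e]. /gedmurukiripikoi/ → gedmorukeripikoi.

gedmorukeripikoi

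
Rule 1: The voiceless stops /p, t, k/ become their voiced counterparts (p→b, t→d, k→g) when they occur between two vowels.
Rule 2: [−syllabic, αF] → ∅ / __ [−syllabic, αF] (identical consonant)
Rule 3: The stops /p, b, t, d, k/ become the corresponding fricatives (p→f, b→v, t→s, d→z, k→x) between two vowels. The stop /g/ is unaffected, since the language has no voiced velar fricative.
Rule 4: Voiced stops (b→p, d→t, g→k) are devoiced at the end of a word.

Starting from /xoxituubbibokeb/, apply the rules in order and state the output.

xoxizuuvivogep

Rule 1 (intervocalic voicing): /t/ is a voiceless stop between vowels /i/ and /u/, so it voices to [d]. /k/ is a voiceless stop between vowels /o/ and /e/, so it voices to [g]. /xoxituubbibokeb/ → xoxiduubbibogeb.
Rule 2 (degemination): /bb/ is a geminate; the first /b/ deletes. /xoxiduubbibogeb/ → xoxiduubibogeb.
Rule 3 (intervocalic spirantization): /d/ is a stop between vowels /i/ and /u/, so it spirantizes to the fricative [z]. /b/ is a stop between vowels /u/ and /i/, so it spirantizes to the fricative [v]. /b/ is a stop between vowels /i/ and /o/, so it spirantizes to the fricative [v]. /xoxiduubibogeb/ → xoxizuuvivogeb.
Rule 4 (final devoicing): /b/ is a voiced stop in word-final position, so it devoices to [p]. /xoxizuuvivogeb/ → xoxizuuvivogep.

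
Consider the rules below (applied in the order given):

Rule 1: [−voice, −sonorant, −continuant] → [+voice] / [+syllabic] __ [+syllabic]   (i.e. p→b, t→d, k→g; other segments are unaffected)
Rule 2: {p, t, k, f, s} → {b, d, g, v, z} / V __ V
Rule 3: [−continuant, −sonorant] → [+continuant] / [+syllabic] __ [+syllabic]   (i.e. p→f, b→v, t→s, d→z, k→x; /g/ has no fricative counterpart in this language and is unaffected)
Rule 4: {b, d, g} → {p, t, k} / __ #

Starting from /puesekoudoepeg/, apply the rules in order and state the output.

puezegouzoevek

Rule 1 (intervocalic voicing): /k/ is a voiceless stop between vowels /e/ and /o/, so it voices to [g]. /p/ is a voiceless stop between vowels /e/ and /e/, so it voices to [b]. /puesekoudoepeg/ → puesegoudoebeg.
Rule 2 (intervocalic voicing): /s/ is a voiceless obstruent between vowels /e/ and /e/, so it voices to [z]. /puesegoudoebeg/ → puezegoudoebeg.
Rule 3 (intervocalic spirantization): /d/ is a stop between vowels /u/ and /o/, so it spirantizes to the fricative [z]. /b/ is a stop between vowels /e/ and /e/, so it spirantizes to the fricative [v]. /puezegoudoebeg/ → puezegouzoeveg.
Rule 4 (final devoicing): /g/ is a voiced stop in word-final position, so it devoices to [k]. /puezegouzoeveg/ → puezegouzoevek.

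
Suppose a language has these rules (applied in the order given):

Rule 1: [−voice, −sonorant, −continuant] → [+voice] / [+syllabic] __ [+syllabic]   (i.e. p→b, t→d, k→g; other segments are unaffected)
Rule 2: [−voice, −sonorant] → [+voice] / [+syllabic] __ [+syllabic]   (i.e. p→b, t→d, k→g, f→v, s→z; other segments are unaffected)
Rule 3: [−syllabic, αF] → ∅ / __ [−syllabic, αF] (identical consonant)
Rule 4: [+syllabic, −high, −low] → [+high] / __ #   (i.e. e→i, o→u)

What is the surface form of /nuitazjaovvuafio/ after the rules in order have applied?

nuidazjaovuaviu

Rule 1 (intervocalic voicing): /t/ is a voiceless stop between vowels /i/ and /a/, so it voices to [d]. /nuitazjaovvuafio/ → nuidazjaovvuafio.
Rule 2 (intervocalic voicing): /f/ is a voiceless obstruent between vowels /a/ and /i/, so it voices to [v]. /nuidazjaovvuafio/ → nuidazjaovvuavio.
Rule 3 (degemination): /vv/ is a geminate; the first /v/ deletes. /nuidazjaovvuavio/ → nuidazjaovuavio.
Rule 4 (final vowel raising): /o/ is a mid vowel in word-final position, so it raises to [u]. /nuidazjaovuavio/ → nuidazjaovuaviu.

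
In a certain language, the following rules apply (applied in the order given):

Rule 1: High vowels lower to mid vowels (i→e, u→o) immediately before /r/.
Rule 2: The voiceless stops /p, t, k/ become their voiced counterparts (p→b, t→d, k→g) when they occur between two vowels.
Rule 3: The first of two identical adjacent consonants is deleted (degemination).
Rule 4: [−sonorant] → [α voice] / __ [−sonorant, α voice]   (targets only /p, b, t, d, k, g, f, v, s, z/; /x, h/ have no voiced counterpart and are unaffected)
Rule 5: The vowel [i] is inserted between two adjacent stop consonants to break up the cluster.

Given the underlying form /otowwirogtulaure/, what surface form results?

Rule 1 (pre-rhotic lowering): /i/ is a high vowel immediately before /r/, so it lowers to [e]. /u/ is a high vowel immediately before /r/, so it lowers to [o]. /otowwirogtulaure/ → otowwerogtulaore.
Rule 2 (intervocalic voicing): /t/ is a voiceless stop between vowels /o/ and /o/, so it voices to [d]. /otowwerogtulaore/ → odowwerogtulaore.
Rule 3 (degemination): /ww/ is a geminate; the first /w/ deletes. /odowwerogtulaore/ → odowerogtulaore.
Rule 4 (regressive voicing assimilation): /g/ precedes the voiceless obstruent /t/, so it devoices to [k] by assimilation. /odowerogtulaore/ → odoweroktulaore.
Rule 5 (stop-cluster i-epenthesis): /k/ and /t/ form a stop–stop cluster, so [i] is inserted between them. /odoweroktulaore/ → odowerokitulaore.

odowerokitulaore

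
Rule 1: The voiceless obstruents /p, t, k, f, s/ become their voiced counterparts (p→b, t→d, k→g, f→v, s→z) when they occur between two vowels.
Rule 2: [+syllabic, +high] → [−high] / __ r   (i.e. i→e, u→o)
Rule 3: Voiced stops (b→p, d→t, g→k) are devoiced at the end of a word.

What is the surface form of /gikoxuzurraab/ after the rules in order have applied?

Rule 1 (intervocalic voicing): /k/ is a voiceless obstruent between vowels /i/ and /o/, so it voices to [g]. /gikoxuzurraab/ → gigoxuzurraab.
Rule 2 (pre-rhotic lowering): /u/ is a high vowel immediately before /r/, so it lowers to [o]. /gigoxuzurraab/ → gigoxuzorraab.
Rule 3 (final devoicing): /b/ is a voiced stop in word-final position, so it devoices to [p]. /gigoxuzorraab/ → gigoxuzorraap.

gigoxuzorraap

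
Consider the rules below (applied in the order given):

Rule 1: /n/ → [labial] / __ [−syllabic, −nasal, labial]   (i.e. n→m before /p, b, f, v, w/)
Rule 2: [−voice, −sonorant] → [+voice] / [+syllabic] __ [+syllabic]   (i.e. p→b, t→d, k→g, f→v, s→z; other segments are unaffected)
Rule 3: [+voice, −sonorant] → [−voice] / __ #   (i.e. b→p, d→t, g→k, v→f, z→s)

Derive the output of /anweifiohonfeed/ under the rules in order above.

amweiviohomfeet

Rule 1 (nasal place assimilation): /n/ precedes the labial consonant /w/, so it assimilates in place to [m]. /n/ precedes the labial consonant /f/, so it assimilates in place to [m]. /anweifiohonfeed/ → amweifiohomfeed.
Rule 2 (intervocalic voicing): /f/ is a voiceless obstruent between vowels /i/ and /i/, so it voices to [v]. /amweifiohomfeed/ → amweiviohomfeed.
Rule 3 (final devoicing): /d/ is a voiced obstruent in word-final position, so it devoices to [t]. /amweiviohomfeed/ → amweiviohomfeet.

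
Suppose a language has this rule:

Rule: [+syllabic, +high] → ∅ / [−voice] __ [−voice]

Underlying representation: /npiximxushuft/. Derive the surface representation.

npximxshft

/i/ is a high vowel flanked by voiceless consonants /p/ and /x/, so it deletes.
/u/ is a high vowel flanked by voiceless consonants /x/ and /s/, so it deletes.
/u/ is a high vowel flanked by voiceless consonants /h/ and /f/, so it deletes.
The other instance of /i/ does not occur in the required environment and remains unchanged.
Surface form: [npximxshft].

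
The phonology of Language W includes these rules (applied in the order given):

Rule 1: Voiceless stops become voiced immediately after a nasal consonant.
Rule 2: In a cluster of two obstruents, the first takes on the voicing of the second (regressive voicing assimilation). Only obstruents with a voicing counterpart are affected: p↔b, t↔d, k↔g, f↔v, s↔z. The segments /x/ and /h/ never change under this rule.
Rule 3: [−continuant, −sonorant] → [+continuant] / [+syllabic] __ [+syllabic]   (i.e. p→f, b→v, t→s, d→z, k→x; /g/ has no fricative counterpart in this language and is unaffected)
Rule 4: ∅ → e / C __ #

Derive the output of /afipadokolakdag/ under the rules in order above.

Rule 1 (post-nasal voicing): no segment meets the environment; /afipadokolakdag/ is unchanged.
Rule 2 (regressive voicing assimilation): /k/ precedes the voiced obstruent /d/, so it voices to [g] by assimilation. /afipadokolakdag/ → afipadokolagdag.
Rule 3 (intervocalic spirantization): /p/ is a stop between vowels /i/ and /a/, so it spirantizes to the fricative [f]. /d/ is a stop between vowels /a/ and /o/, so it spirantizes to the fricative [z]. /k/ is a stop between vowels /o/ and /o/, so it spirantizes to the fricative [x]. /afipadokolagdag/ → afifazoxolagdag.
Rule 4 (final e-epenthesis): the form ends in the consonant /g/, so [e] is inserted word-finally. /afifazoxolagdag/ → afifazoxolagdage.

afifazoxolagdage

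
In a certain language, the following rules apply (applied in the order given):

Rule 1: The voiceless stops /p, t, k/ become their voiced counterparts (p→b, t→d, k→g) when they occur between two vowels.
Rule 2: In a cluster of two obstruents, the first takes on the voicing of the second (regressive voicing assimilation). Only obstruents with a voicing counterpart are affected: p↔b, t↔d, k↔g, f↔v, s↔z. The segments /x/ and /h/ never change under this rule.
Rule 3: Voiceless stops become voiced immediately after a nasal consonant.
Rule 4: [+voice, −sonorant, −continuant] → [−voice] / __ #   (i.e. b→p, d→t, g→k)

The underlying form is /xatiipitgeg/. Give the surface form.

Rule 1 (intervocalic voicing): /t/ is a voiceless stop between vowels /a/ and /i/, so it voices to [d]. /p/ is a voiceless stop between vowels /i/ and /i/, so it voices to [b]. /xatiipitgeg/ → xadiibitgeg.
Rule 2 (regressive voicing assimilation): /t/ precedes the voiced obstruent /g/, so it voices to [d] by assimilation. /xadiibitgeg/ → xadiibidgeg.
Rule 3 (post-nasal voicing): no segment meets the environment; /xadiibidgeg/ is unchanged.
Rule 4 (final devoicing): /g/ is a voiced stop in word-final position, so it devoices to [k]. /xadiibidgeg/ → xadiibidgek.

xadiibidgek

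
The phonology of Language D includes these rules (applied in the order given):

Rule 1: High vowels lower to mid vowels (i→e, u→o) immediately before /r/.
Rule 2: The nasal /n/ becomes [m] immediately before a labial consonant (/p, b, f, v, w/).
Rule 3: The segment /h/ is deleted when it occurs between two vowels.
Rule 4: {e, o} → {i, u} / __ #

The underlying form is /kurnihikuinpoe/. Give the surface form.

korniikuimpoi

Rule 1 (pre-rhotic lowering): /u/ is a high vowel immediately before /r/, so it lowers to [o]. /kurnihikuinpoe/ → kornihikuinpoe.
Rule 2 (nasal place assimilation): /n/ precedes the labial consonant /p/, so it assimilates in place to [m]. /kornihikuinpoe/ → kornihikuimpoe.
Rule 3 (intervocalic h-deletion): /h/ occurs between vowels /i/ and /i/, so it deletes. /kornihikuimpoe/ → korniikuimpoe.
Rule 4 (final vowel raising): /e/ is a mid vowel in word-final position, so it raises to [i]. /korniikuimpoe/ → korniikuimpoi.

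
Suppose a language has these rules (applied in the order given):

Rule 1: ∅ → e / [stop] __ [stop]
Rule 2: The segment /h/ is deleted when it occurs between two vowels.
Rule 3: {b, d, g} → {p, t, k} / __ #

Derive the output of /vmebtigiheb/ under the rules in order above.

vmebetigiep

Rule 1 (stop-cluster e-epenthesis): /b/ and /t/ form a stop–stop cluster, so [e] is inserted between them. /vmebtigiheb/ → vmebetigiheb.
Rule 2 (intervocalic h-deletion): /h/ occurs between vowels /i/ and /e/, so it deletes. /vmebetigiheb/ → vmebetigieb.
Rule 3 (final devoicing): /b/ is a voiced stop in word-final position, so it devoices to [p]. /vmebetigieb/ → vmebetigiep.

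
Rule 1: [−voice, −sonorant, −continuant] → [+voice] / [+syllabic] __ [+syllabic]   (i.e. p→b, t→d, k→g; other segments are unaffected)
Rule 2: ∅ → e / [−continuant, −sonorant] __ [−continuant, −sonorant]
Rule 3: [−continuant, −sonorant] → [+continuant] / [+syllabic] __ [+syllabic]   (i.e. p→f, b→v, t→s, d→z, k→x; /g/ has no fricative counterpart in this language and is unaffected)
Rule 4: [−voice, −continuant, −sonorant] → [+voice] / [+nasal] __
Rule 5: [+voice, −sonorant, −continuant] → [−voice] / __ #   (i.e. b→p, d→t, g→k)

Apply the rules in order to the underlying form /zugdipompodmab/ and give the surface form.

zugezivombodmap

Rule 1 (intervocalic voicing): /p/ is a voiceless stop between vowels /i/ and /o/, so it voices to [b]. /zugdipompodmab/ → zugdibompodmab.
Rule 2 (stop-cluster e-epenthesis): /g/ and /d/ form a stop–stop cluster, so [e] is inserted between them. /zugdibompodmab/ → zugedibompodmab.
Rule 3 (intervocalic spirantization): /d/ is a stop between vowels /e/ and /i/, so it spirantizes to the fricative [z]. /b/ is a stop between vowels /i/ and /o/, so it spirantizes to the fricative [v]. /zugedibompodmab/ → zugezivompodmab.
Rule 4 (post-nasal voicing): /p/ is a voiceless stop immediately after the nasal /m/, so it voices to [b]. /zugezivompodmab/ → zugezivombodmab.
Rule 5 (final devoicing): /b/ is a voiced stop in word-final position, so it devoices to [p]. /zugezivombodmab/ → zugezivombodmap.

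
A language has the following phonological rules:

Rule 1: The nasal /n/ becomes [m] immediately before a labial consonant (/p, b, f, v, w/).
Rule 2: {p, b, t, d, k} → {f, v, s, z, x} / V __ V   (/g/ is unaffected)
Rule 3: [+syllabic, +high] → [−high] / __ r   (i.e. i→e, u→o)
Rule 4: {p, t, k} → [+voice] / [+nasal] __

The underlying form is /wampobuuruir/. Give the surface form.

wambovuoruer

Rule 1 (nasal place assimilation): no segment meets the environment; /wampobuuruir/ is unchanged.
Rule 2 (intervocalic spirantization): /b/ is a stop between vowels /o/ and /u/, so it spirantizes to the fricative [v]. /wampobuuruir/ → wampovuuruir.
Rule 3 (pre-rhotic lowering): /u/ is a high vowel immediately before /r/, so it lowers to [o]. /i/ is a high vowel immediately before /r/, so it lowers to [e]. /wampovuuruir/ → wampovuoruer.
Rule 4 (post-nasal voicing): /p/ is a voiceless stop immediately after the nasal /m/, so it voices to [b]. /wampovuoruer/ → wambovuoruer.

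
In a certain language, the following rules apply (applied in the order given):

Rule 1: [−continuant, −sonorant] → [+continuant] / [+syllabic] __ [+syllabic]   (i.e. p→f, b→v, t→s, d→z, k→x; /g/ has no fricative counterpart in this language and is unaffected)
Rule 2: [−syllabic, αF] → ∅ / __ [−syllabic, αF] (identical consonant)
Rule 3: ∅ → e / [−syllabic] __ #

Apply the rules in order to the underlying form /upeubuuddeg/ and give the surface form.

ufeuvuudege

Rule 1 (intervocalic spirantization): /p/ is a stop between vowels /u/ and /e/, so it spirantizes to the fricative [f]. /b/ is a stop between vowels /u/ and /u/, so it spirantizes to the fricative [v]. /upeubuuddeg/ → ufeuvuuddeg.
Rule 2 (degemination): /dd/ is a geminate; the first /d/ deletes. /ufeuvuuddeg/ → ufeuvuudeg.
Rule 3 (final e-epenthesis): the form ends in the consonant /g/, so [e] is inserted word-finally. /ufeuvuudeg/ → ufeuvuudege.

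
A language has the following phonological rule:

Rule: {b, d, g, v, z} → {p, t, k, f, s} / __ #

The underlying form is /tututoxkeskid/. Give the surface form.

tututoxkeskit

/d/ is a voiced obstruent in word-final position, so it devoices to [t].
Surface form: [tututoxkeskit].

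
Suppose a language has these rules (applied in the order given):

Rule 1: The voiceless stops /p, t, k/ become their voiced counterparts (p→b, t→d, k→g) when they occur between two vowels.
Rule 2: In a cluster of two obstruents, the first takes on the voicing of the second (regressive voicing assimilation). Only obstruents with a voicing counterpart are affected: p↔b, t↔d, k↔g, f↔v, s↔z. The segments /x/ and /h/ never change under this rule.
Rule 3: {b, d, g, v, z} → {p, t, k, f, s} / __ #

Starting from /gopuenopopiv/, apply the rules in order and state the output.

gobuenobobif

Rule 1 (intervocalic voicing): /p/ is a voiceless stop between vowels /o/ and /u/, so it voices to [b]. /p/ is a voiceless stop between vowels /o/ and /o/, so it voices to [b]. /p/ is a voiceless stop between vowels /o/ and /i/, so it voices to [b]. /gopuenopopiv/ → gobuenobobiv.
Rule 2 (regressive voicing assimilation): no segment meets the environment; /gobuenobobiv/ is unchanged.
Rule 3 (final devoicing): /v/ is a voiced obstruent in word-final position, so it devoices to [f]. /gobuenobobiv/ → gobuenobobif.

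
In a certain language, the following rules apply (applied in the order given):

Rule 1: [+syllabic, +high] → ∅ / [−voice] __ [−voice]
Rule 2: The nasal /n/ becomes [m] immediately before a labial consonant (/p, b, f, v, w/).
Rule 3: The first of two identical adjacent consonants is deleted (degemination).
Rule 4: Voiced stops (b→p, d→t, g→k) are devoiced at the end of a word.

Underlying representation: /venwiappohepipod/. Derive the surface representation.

vemwiapohepot

Rule 1 (high vowel syncope): /i/ is a high vowel flanked by voiceless consonants /p/ and /p/, so it deletes. /venwiappohepipod/ → venwiappoheppod.
Rule 2 (nasal place assimilation): /n/ precedes the labial consonant /w/, so it assimilates in place to [m]. /venwiappoheppod/ → vemwiappoheppod.
Rule 3 (degemination): /pp/ is a geminate; the first /p/ deletes. /pp/ is a geminate; the first /p/ deletes. /vemwiappoheppod/ → vemwiapohepod.
Rule 4 (final devoicing): /d/ is a voiced stop in word-final position, so it devoices to [t]. /vemwiapohepod/ → vemwiapohepot.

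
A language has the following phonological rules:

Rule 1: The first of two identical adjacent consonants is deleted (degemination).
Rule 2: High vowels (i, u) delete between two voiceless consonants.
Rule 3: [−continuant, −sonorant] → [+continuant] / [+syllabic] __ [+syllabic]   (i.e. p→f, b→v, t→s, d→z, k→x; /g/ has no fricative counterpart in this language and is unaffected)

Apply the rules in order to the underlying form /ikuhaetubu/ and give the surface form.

Rule 1 (degemination): no segment meets the environment; /ikuhaetubu/ is unchanged.
Rule 2 (high vowel syncope): /u/ is a high vowel flanked by voiceless consonants /k/ and /h/, so it deletes. /ikuhaetubu/ → ikhaetubu.
Rule 3 (intervocalic spirantization): /t/ is a stop between vowels /e/ and /u/, so it spirantizes to the fricative [s]. /b/ is a stop between vowels /u/ and /u/, so it spirantizes to the fricative [v]. /ikhaetubu/ → ikhaesuvu.

ikhaesuvu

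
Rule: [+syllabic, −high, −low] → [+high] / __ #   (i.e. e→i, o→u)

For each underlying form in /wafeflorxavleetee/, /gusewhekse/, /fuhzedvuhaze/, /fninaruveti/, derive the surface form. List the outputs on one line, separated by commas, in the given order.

/wafeflorxavleetee/: /e/ is a mid vowel in word-final position, so it raises to [i]. → [wafeflorxavleetei].
/gusewhekse/: /e/ is a mid vowel in word-final position, so it raises to [i]. → [gusewheksi].
/fuhzedvuhaze/: /e/ is a mid vowel in word-final position, so it raises to [i]. → [fuhzedvuhazi].
/fninaruveti/: the rule's environment is not met; surfaces unchanged as [fninaruveti].

wafeflorxavleetei, gusewheksi, fuhzedvuhazi, fninaruveti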